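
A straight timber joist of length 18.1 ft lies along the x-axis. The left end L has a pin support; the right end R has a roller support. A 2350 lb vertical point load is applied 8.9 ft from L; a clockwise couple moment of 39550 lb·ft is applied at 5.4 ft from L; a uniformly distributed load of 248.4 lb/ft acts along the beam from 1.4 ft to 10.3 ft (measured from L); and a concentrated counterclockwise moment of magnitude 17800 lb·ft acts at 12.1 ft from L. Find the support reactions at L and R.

L_x = 0, L_y = 1489 lb, R_y = 3072 lb

Resultant of the distributed load: 248.4 × 8.9 = 2210.76 lb at 5.85 ft from L.
ΣM about L: R_y·18.1 − 2350·8.9 − 39550 − (248.4·8.9)·5.85 + 17800 = 0 → R_y = 55597.946/18.1 = 3071.71 ≈ 3072 lb.
ΣF_y = 0: L_y + 3071.71 − 2350 − 248.4·8.9 = 0 → L_y = 1489 lb.
ΣF_x = 0: no horizontal applied forces, so L_x = 0.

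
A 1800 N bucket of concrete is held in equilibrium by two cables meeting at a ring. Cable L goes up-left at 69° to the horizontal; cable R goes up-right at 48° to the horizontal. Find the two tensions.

T_L = 1352 N, T_R = 724.0 N

ΣF_x = 0: −T_L·cos69° + T_R·cos48° = 0 → T_R = 0.535572·T_L.
ΣF_y = 0: T_L·sin69° + T_R·sin48° = 1800.
Substitute: T_L·(0.93358 + 0.535572·0.743145) = 1800 → T_L = 1351.77 ≈ 1352 N.
Then T_R = 0.535572 × 1351.77 = 724.0 N.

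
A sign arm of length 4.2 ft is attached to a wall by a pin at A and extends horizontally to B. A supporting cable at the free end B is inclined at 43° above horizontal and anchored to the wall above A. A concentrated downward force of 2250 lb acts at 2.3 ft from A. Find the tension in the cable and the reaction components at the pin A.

T = 1807 lb, A_x = 1321 lb, A_y = 1018 lb

ΣM about A: T·sin43°·4.2 − 2250·2.3 = 0 → T = 5175/(4.2·0.681998) = 1806.67 ≈ 1807 lb.
ΣF_x = 0: A_x − T·cos43° = 0 → A_x = 1806.67 × 0.731354 = 1321 lb.
ΣF_y = 0: A_y + T·sin43° − 2250 = 0 → A_y = 2250 − 1806.67 × 0.681998 = 1018 lb.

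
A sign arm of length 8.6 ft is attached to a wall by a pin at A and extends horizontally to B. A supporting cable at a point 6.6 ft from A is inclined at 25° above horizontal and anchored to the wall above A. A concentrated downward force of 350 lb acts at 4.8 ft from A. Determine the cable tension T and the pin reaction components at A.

ΣM about A: T·sin25°·6.6 − 350·4.8 = 0 → T = 1680/(6.6·0.422618) = 602.306 ≈ 602.3 lb.
ΣF_x = 0: A_x − T·cos25° = 0 → A_x = 602.306 × 0.906308 = 545.9 lb.
ΣF_y = 0: A_y + T·sin25° − 350 = 0 → A_y = 350 − 602.306 × 0.422618 = 95.45 lb.

T = 602.3 lb, A_x = 545.9 lb, A_y = 95.45 lb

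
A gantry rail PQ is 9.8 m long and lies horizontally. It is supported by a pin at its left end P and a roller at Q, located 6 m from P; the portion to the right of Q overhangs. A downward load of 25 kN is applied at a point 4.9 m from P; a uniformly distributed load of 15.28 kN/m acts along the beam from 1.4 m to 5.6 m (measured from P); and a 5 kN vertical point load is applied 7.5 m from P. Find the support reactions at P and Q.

Resultant of the distributed load: 15.28 × 4.2 = 64.176 kN at 3.5 m from P.
ΣM about P: Q_y·6 − 25·4.9 − (15.28·4.2)·3.5 − 5·7.5 = 0 → Q_y = 384.616/6 = 64.1027 ≈ 64.10 kN.
ΣF_y = 0: P_y + 64.1027 − 25 − 15.28·4.2 − 5 = 0 → P_y = 30.07 kN.
ΣF_x = 0: no horizontal applied forces, so P_x = 0.

P_x = 0, P_y = 30.07 kN, Q_y = 64.10 kN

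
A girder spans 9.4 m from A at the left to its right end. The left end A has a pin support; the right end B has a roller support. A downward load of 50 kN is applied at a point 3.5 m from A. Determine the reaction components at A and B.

A_x = 0, A_y = 31.38 kN, B_y = 18.62 kN

Taking moments about A: B_y·9.4 − 50·3.5 = 0 → B_y = 175/9.4 = 18.617 ≈ 18.62 kN.
ΣF_y = 0: A_y + 18.617 − 50 = 0 → A_y = 31.38 kN.
ΣF_x = 0: no horizontal applied forces, so A_x = 0.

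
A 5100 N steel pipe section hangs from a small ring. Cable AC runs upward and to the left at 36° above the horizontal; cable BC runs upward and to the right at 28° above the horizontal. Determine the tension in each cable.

ΣF_x = 0: −T_AC·cos36° + T_BC·cos28° = 0 → T_BC = 0.916268·T_AC.
ΣF_y = 0: T_AC·sin36° + T_BC·sin28° = 5100.
Substitute: T_AC·(0.587785 + 0.916268·0.469472) = 5100 → T_AC = 5010.08 ≈ 5010 N.
Then T_BC = 0.916268 × 5010.08 = 4591 N.

T_AC = 5010 N, T_BC = 4591 N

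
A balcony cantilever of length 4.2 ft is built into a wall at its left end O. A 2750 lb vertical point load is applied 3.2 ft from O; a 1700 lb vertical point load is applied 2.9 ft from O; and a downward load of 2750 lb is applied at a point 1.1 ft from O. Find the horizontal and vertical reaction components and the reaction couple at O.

O_x = 0, O_y = 7200 lb, M_O = 16760 lb·ft

ΣF_x = 0: O_x = 0.
ΣF_y = 0: O_y − 2750 − 1700 − 2750 = 0 → O_y = 7200 lb.
ΣM about O: M_O − 2750·3.2 − 1700·2.9 − 2750·1.1 = 0 → M_O = 16760 lb·ft.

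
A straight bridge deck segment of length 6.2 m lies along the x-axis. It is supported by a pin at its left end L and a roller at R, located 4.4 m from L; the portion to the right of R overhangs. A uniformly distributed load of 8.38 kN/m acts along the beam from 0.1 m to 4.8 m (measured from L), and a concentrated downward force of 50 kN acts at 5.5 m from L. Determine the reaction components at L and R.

L_x = 0, L_y = 4.955 kN, R_y = 84.43 kN

Resultant of the distributed load: 8.38 × 4.7 = 39.386 kN at 2.45 m from L.
Taking moments about L: R_y·4.4 − (8.38·4.7)·2.45 − 50·5.5 = 0 → R_y = 371.4957/4.4 = 84.4308 ≈ 84.43 kN.
ΣF_y = 0: L_y + 84.4308 − 8.38·4.7 − 50 = 0 → L_y = 4.955 kN.
ΣF_x = 0: no horizontal applied forces, so L_x = 0.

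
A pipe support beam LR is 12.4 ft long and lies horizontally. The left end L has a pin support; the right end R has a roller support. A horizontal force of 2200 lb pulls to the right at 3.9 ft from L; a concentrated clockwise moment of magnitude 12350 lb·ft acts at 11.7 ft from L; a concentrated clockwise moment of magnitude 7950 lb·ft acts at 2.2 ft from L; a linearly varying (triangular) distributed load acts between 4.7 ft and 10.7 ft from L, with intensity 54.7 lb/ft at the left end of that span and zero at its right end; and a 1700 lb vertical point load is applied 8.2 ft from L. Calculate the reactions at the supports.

Resultant of the triangular load: ½ × 54.7 × 6 = 164.1 lb, acting at 6.7 ft from L (one-third of the span from the peak).
Taking moments about L: R_y·12.4 − 12350 − 7950 − (½·54.7·6)·6.7 − 1700·8.2 = 0 → R_y = 35339.47/12.4 = 2849.96 ≈ 2850 lb.
ΣF_y = 0: L_y + 2849.96 − ½·54.7·6 − 1700 = 0 → L_y = -985.9 lb.
ΣF_x = 0: L_x + 2200 = 0 → L_x = -2200 lb.

L_x = -2200 lb, L_y = -985.9 lb, R_y = 2850 lb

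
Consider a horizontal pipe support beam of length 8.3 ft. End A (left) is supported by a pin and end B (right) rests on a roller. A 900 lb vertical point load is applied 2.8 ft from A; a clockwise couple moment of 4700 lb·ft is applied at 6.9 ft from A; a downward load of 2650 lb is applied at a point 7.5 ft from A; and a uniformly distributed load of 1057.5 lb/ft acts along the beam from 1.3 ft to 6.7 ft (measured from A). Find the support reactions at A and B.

A_x = 0, A_y = 3244 lb, B_y = 6017 lb

Resultant of the distributed load: 1057.5 × 5.4 = 5710.5 lb at 4 ft from A.
Taking moments about A: B_y·8.3 − 900·2.8 − 4700 − 2650·7.5 − (1057.5·5.4)·4 = 0 → B_y = 49937/8.3 = 6016.51 ≈ 6017 lb.
ΣF_y = 0: A_y + 6016.51 − 900 − 2650 − 1057.5·5.4 = 0 → A_y = 3244 lb.
ΣF_x = 0: no horizontal applied forces, so A_x = 0.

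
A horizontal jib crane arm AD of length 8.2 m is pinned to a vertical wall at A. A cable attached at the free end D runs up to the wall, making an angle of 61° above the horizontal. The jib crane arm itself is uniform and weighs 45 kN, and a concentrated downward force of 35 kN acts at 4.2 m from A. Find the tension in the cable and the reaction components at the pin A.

T = 46.22 kN, A_x = 22.41 kN, A_y = 39.57 kN

ΣM about A: T·sin61°·8.2 − 45·4.1 − 35·4.2 = 0 → T = 331.5/(8.2·0.87462) = 46.2222 ≈ 46.22 kN.
ΣF_x = 0: A_x − T·cos61° = 0 → A_x = 46.2222 × 0.48481 = 22.41 kN.
ΣF_y = 0: A_y + T·sin61° − 45 − 35 = 0 → A_y = 80 − 46.2222 × 0.87462 = 39.57 kN.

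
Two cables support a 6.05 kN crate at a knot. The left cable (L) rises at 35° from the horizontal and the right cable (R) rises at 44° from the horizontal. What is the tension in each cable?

T_L = 4.433 kN, T_R = 5.049 kN

ΣF_x = 0: −T_L·cos35° + T_R·cos44° = 0 → T_R = 1.13876·T_L.
ΣF_y = 0: T_L·sin35° + T_R·sin44° = 6.05.
Substitute: T_L·(0.573576 + 1.13876·0.694658) = 6.05 → T_L = 4.43345 ≈ 4.433 kN.
Then T_R = 1.13876 × 4.43345 = 5.049 kN.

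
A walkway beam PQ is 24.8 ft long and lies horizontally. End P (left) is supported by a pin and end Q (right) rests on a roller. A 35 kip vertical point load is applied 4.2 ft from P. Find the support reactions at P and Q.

Moments about P: Q_y·24.8 − 35·4.2 = 0 → Q_y = 147/24.8 = 5.92742 ≈ 5.927 kip.
ΣF_y = 0: P_y + 5.92742 − 35 = 0 → P_y = 29.07 kip.
ΣF_x = 0: no horizontal applied forces, so P_x = 0.

P_x = 0, P_y = 29.07 kip, Q_y = 5.927 kip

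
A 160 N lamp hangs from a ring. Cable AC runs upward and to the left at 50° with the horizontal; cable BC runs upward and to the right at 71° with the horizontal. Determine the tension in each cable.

T_AC = 60.77 N, T_BC = 120.0 N

ΣF_x = 0: −T_AC·cos50° + T_BC·cos71° = 0 → T_BC = 1.97436·T_AC.
ΣF_y = 0: T_AC·sin50° + T_BC·sin71° = 160.
Substitute: T_AC·(0.766044 + 1.97436·0.945519) = 160 → T_AC = 60.7709 ≈ 60.77 N.
Then T_BC = 1.97436 × 60.7709 = 120.0 N.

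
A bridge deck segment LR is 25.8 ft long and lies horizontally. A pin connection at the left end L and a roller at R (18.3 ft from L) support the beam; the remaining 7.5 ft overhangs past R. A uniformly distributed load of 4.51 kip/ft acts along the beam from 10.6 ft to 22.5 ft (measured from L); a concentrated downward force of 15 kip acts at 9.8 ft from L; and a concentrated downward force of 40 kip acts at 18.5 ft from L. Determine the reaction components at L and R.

L_x = 0, L_y = 11.66 kip, R_y = 97.01 kip

Resultant of the distributed load: 4.51 × 11.9 = 53.669 kip at 16.55 ft from L.
Moments about L: R_y·18.3 − (4.51·11.9)·16.55 − 15·9.8 − 40·18.5 = 0 → R_y = 1775.22195/18.3 = 97.0067 ≈ 97.01 kip.
ΣF_y = 0: L_y + 97.0067 − 4.51·11.9 − 15 − 40 = 0 → L_y = 11.66 kip.
ΣF_x = 0: no horizontal applied forces, so L_x = 0.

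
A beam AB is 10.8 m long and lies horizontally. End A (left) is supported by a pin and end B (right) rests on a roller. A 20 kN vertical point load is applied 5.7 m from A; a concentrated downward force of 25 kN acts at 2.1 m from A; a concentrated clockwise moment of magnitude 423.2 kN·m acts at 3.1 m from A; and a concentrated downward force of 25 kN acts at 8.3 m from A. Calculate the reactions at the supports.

ΣM about A: B_y·10.8 − 20·5.7 − 25·2.1 − 423.2 − 25·8.3 = 0 → B_y = 797.2/10.8 = 73.8148 ≈ 73.81 kN.
ΣF_y = 0: A_y + 73.8148 − 20 − 25 − 25 = 0 → A_y = -3.815 kN.
ΣF_x = 0: no horizontal applied forces, so A_x = 0.

A_x = 0, A_y = -3.815 kN, B_y = 73.81 kN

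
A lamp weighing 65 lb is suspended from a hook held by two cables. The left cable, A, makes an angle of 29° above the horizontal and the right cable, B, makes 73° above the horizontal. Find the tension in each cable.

ΣF_x = 0: −T_A·cos29° + T_B·cos73° = 0 → T_B = 2.99146·T_A.
ΣF_y = 0: T_A·sin29° + T_B·sin73° = 65.
Substitute: T_A·(0.48481 + 2.99146·0.956305) = 65 → T_A = 19.4287 ≈ 19.43 lb.
Then T_B = 2.99146 × 19.4287 = 58.12 lb.

T_A = 19.43 lb, T_B = 58.12 lb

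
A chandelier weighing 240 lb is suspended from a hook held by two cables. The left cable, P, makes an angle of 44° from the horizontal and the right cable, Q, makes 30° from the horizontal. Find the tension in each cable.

ΣF_x = 0: −T_P·cos44° + T_Q·cos30° = 0 → T_Q = 0.830622·T_P.
ΣF_y = 0: T_P·sin44° + T_Q·sin30° = 240.
Substitute: T_P·(0.694658 + 0.830622·0.5) = 240 → T_P = 216.222 ≈ 216.2 lb.
Then T_Q = 0.830622 × 216.222 = 179.6 lb.

T_P = 216.2 lb, T_Q = 179.6 lb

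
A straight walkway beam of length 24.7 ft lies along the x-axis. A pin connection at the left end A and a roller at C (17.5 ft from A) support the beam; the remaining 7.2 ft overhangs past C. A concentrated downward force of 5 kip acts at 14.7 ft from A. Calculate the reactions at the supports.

ΣM about A: C_y·17.5 − 5·14.7 = 0 → C_y = 73.5/17.5 = 4.200 kip.
ΣF_y = 0: A_y + 4.2 − 5 = 0 → A_y = 0.8000 kip.
ΣF_x = 0: no horizontal applied forces, so A_x = 0.

A_x = 0, A_y = 0.8000 kip, C_y = 4.200 kip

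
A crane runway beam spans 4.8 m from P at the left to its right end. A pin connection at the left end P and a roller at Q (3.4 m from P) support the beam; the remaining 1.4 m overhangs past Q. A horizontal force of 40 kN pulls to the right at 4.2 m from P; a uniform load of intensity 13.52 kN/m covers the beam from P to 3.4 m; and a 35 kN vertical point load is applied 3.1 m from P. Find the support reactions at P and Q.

Resultant of the distributed load: 13.52 × 3.4 = 45.968 kN at 1.7 m from P.
Moments about P: Q_y·3.4 − (13.52·3.4)·1.7 − 35·3.1 = 0 → Q_y = 186.6456/3.4 = 54.8958 ≈ 54.90 kN.
ΣF_y = 0: P_y + 54.8958 − 13.52·3.4 − 35 = 0 → P_y = 26.07 kN.
ΣF_x = 0: P_x + 40 = 0 → P_x = -40.00 kN.

P_x = -40.00 kN, P_y = 26.07 kN, Q_y = 54.90 kN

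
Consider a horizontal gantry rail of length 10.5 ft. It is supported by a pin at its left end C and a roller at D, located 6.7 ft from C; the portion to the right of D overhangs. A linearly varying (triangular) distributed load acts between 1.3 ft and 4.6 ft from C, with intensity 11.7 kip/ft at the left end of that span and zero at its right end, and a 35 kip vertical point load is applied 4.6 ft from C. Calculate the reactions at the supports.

Resultant of the triangular load: ½ × 11.7 × 3.3 = 19.305 kip, acting at 2.4 ft from C (one-third of the span from the peak).
ΣM about C: D_y·6.7 − (½·11.7·3.3)·2.4 − 35·4.6 = 0 → D_y = 207.332/6.7 = 30.9451 ≈ 30.95 kip.
ΣF_y = 0: C_y + 30.9451 − ½·11.7·3.3 − 35 = 0 → C_y = 23.36 kip.
ΣF_x = 0: no horizontal applied forces, so C_x = 0.

C_x = 0, C_y = 23.36 kip, D_y = 30.95 kip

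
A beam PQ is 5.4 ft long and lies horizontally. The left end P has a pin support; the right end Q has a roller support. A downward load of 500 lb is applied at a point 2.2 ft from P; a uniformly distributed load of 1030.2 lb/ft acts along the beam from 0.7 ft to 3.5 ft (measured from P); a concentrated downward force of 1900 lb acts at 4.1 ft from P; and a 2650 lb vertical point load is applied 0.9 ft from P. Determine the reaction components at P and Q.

Resultant of the distributed load: 1030.2 × 2.8 = 2884.56 lb at 2.1 ft from P.
ΣM about P: Q_y·5.4 − 500·2.2 − (1030.2·2.8)·2.1 − 1900·4.1 − 2650·0.9 = 0 → Q_y = 17332.576/5.4 = 3209.74 ≈ 3210 lb.
ΣF_y = 0: P_y + 3209.74 − 500 − 1030.2·2.8 − 1900 − 2650 = 0 → P_y = 4725 lb.
ΣF_x = 0: no horizontal applied forces, so P_x = 0.

P_x = 0, P_y = 4725 lb, Q_y = 3210 lb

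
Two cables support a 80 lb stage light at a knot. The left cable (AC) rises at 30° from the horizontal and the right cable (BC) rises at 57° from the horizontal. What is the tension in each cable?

T_AC = 43.63 lb, T_BC = 69.38 lb

ΣF_x = 0: −T_AC·cos30° + T_BC·cos57° = 0 → T_BC = 1.59009·T_AC.
ΣF_y = 0: T_AC·sin30° + T_BC·sin57° = 80.
Substitute: T_AC·(0.5 + 1.59009·0.838671) = 80 → T_AC = 43.6309 ≈ 43.63 lb.
Then T_BC = 1.59009 × 43.6309 = 69.38 lb.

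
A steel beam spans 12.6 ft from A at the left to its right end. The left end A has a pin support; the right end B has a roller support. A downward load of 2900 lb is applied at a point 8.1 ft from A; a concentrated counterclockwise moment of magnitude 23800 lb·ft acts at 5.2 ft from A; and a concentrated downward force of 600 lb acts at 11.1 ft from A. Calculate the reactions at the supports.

A_x = 0, A_y = 2996 lb, B_y = 504.0 lb

Moments about A: B_y·12.6 − 2900·8.1 + 23800 − 600·11.1 = 0 → B_y = 6350/12.6 = 503.968 ≈ 504.0 lb.
ΣF_y = 0: A_y + 503.968 − 2900 − 600 = 0 → A_y = 2996 lb.
ΣF_x = 0: no horizontal applied forces, so A_x = 0.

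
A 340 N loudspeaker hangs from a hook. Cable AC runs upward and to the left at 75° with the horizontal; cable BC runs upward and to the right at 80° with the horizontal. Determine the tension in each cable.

T_AC = 139.7 N, T_BC = 208.2 N

ΣF_x = 0: −T_AC·cos75° + T_BC·cos80° = 0 → T_BC = 1.49048·T_AC.
ΣF_y = 0: T_AC·sin75° + T_BC·sin80° = 340.
Substitute: T_AC·(0.965926 + 1.49048·0.984808) = 340 → T_AC = 139.701 ≈ 139.7 N.
Then T_BC = 1.49048 × 139.701 = 208.2 N.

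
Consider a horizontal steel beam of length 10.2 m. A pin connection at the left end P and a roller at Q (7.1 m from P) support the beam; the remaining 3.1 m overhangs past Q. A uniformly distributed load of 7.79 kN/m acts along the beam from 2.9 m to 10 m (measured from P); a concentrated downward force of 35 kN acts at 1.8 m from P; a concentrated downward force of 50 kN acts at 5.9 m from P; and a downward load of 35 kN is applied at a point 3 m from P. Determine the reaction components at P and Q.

Resultant of the distributed load: 7.79 × 7.1 = 55.309 kN at 6.45 m from P.
Taking moments about P: Q_y·7.1 − (7.79·7.1)·6.45 − 35·1.8 − 50·5.9 − 35·3 = 0 → Q_y = 819.74305/7.1 = 115.457 ≈ 115.5 kN.
ΣF_y = 0: P_y + 115.457 − 7.79·7.1 − 35 − 50 − 35 = 0 → P_y = 59.85 kN.
ΣF_x = 0: no horizontal applied forces, so P_x = 0.

P_x = 0, P_y = 59.85 kN, Q_y = 115.5 kN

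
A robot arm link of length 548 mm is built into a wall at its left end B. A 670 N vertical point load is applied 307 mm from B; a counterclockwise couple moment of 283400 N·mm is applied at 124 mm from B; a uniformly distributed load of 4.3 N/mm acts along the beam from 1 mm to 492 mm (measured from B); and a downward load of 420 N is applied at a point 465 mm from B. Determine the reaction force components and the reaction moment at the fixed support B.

B_x = 0, B_y = 3201 N, M_B = 638000 N·mm

Resultant of the distributed load: 4.3 × 491 = 2111.3 N at 246.5 mm from B.
ΣF_x = 0: B_x = 0.
ΣF_y = 0: B_y − 670 − 4.3·491 − 420 = 0 → B_y = 3201 N.
ΣM about B: M_B − 670·307 + 283400 − (4.3·491)·246.5 − 420·465 = 0 → M_B = 638000 N·mm.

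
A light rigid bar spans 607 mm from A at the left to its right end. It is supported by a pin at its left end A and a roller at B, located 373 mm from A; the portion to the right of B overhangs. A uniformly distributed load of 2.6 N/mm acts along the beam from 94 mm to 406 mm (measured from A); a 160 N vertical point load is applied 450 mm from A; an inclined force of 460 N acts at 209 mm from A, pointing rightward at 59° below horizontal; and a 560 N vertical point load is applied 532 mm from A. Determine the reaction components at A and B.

A_x = -236.9 N, A_y = 169.1 N, B_y = 1756 N

Resultant of the distributed load: 2.6 × 312 = 811.2 N at 250 mm from A.
ΣM about A: B_y·373 − (2.6·312)·250 − 160·450 − 460·sin59°·209 − 560·532 = 0 → B_y = 655128/373 = 1756.38 ≈ 1756 N.
ΣF_y = 0: A_y + 1756.38 − 2.6·312 − 160 − 460·sin59° − 560 = 0 → A_y = 169.1 N.
ΣF_x = 0: A_x + 460·cos59° = 0 → A_x = -236.9 N.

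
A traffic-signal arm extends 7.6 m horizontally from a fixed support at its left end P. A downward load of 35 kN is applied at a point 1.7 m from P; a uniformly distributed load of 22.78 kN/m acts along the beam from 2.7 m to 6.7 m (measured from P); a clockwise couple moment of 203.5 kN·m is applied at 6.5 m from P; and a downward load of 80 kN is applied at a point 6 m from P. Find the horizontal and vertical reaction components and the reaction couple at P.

P_x = 0, P_y = 206.1 kN, M_P = 1171 kN·m

Resultant of the distributed load: 22.78 × 4 = 91.12 kN at 4.7 m from P.
ΣF_x = 0: P_x = 0.
ΣF_y = 0: P_y − 35 − 22.78·4 − 80 = 0 → P_y = 206.1 kN.
ΣM about P: M_P − 35·1.7 − (22.78·4)·4.7 − 203.5 − 80·6 = 0 → M_P = 1171 kN·m.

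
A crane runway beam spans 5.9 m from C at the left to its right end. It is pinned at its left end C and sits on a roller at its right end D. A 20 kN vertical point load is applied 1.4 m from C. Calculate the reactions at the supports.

Moments about C: D_y·5.9 − 20·1.4 = 0 → D_y = 28/5.9 = 4.74576 ≈ 4.746 kN.
ΣF_y = 0: C_y + 4.74576 − 20 = 0 → C_y = 15.25 kN.
ΣF_x = 0: no horizontal applied forces, so C_x = 0.

C_x = 0, C_y = 15.25 kN, D_y = 4.746 kN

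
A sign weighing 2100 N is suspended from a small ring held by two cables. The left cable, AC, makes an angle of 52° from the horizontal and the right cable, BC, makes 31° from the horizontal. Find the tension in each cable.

ΣF_x = 0: −T_AC·cos52° + T_BC·cos31° = 0 → T_BC = 0.718251·T_AC.
ΣF_y = 0: T_AC·sin52° + T_BC·sin31° = 2100.
Substitute: T_AC·(0.788011 + 0.718251·0.515038) = 2100 → T_AC = 1813.57 ≈ 1814 N.
Then T_BC = 0.718251 × 1813.57 = 1303 N.

T_AC = 1814 N, T_BC = 1303 N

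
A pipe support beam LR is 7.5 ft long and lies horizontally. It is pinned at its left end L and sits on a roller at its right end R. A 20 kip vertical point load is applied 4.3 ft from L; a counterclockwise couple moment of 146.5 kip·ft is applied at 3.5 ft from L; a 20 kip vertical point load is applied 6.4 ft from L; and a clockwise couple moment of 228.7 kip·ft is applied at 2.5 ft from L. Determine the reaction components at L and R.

ΣM about L: R_y·7.5 − 20·4.3 + 146.5 − 20·6.4 − 228.7 = 0 → R_y = 296.2/7.5 = 39.4933 ≈ 39.49 kip.
ΣF_y = 0: L_y + 39.4933 − 20 − 20 = 0 → L_y = 0.5067 kip.
ΣF_x = 0: no horizontal applied forces, so L_x = 0.

L_x = 0, L_y = 0.5067 kip, R_y = 39.49 kip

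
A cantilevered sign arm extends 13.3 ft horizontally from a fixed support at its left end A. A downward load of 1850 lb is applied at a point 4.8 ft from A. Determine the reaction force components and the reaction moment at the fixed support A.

ΣF_x = 0: A_x = 0.
ΣF_y = 0: A_y − 1850 = 0 → A_y = 1850 lb.
ΣM about A: M_A − 1850·4.8 = 0 → M_A = 8880 lb·ft.

A_x = 0, A_y = 1850 lb, M_A = 8880 lb·ft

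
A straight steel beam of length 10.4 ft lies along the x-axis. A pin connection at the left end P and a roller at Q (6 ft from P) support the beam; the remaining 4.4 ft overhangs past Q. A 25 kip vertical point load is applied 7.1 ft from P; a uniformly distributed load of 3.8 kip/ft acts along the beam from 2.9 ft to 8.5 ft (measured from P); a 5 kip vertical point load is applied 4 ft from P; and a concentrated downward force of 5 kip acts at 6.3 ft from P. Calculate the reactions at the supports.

P_x = 0, P_y = -2.103 kip, Q_y = 58.38 kip

Resultant of the distributed load: 3.8 × 5.6 = 21.28 kip at 5.7 ft from P.
Taking moments about P: Q_y·6 − 25·7.1 − (3.8·5.6)·5.7 − 5·4 − 5·6.3 = 0 → Q_y = 350.296/6 = 58.3827 ≈ 58.38 kip.
ΣF_y = 0: P_y + 58.3827 − 25 − 3.8·5.6 − 5 − 5 = 0 → P_y = -2.103 kip.
ΣF_x = 0: no horizontal applied forces, so P_x = 0.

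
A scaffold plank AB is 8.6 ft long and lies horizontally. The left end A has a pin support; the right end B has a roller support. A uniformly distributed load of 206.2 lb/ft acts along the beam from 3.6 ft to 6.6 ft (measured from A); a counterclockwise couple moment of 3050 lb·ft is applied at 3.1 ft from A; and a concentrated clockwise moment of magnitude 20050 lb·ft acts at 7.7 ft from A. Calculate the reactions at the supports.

Resultant of the distributed load: 206.2 × 3 = 618.6 lb at 5.1 ft from A.
ΣM about A: B_y·8.6 − (206.2·3)·5.1 + 3050 − 20050 = 0 → B_y = 20154.86/8.6 = 2343.59 ≈ 2344 lb.
ΣF_y = 0: A_y + 2343.59 − 206.2·3 = 0 → A_y = -1725 lb.
ΣF_x = 0: no horizontal applied forces, so A_x = 0.

A_x = 0, A_y = -1725 lb, B_y = 2344 lb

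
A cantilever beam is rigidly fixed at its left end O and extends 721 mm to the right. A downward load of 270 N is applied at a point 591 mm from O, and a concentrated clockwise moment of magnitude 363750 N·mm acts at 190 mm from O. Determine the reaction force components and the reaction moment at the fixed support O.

O_x = 0, O_y = 270.0 N, M_O = 523300 N·mm

ΣF_x = 0: O_x = 0.
ΣF_y = 0: O_y − 270 = 0 → O_y = 270.0 N.
ΣM about O: M_O − 270·591 − 363750 = 0 → M_O = 523300 N·mm.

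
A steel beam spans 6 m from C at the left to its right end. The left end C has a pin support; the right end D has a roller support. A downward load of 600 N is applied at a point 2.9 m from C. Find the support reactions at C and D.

C_x = 0, C_y = 310.0 N, D_y = 290.0 N

Moments about C: D_y·6 − 600·2.9 = 0 → D_y = 1740/6 = 290.0 N.
ΣF_y = 0: C_y + 290 − 600 = 0 → C_y = 310.0 N.
ΣF_x = 0: no horizontal applied forces, so C_x = 0.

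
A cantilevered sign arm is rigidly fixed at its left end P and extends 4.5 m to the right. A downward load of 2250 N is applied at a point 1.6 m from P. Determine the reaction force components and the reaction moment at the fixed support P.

ΣF_x = 0: P_x = 0.
ΣF_y = 0: P_y − 2250 = 0 → P_y = 2250 N.
ΣM about P: M_P − 2250·1.6 = 0 → M_P = 3600 N·m.

P_x = 0, P_y = 2250 N, M_P = 3600 N·m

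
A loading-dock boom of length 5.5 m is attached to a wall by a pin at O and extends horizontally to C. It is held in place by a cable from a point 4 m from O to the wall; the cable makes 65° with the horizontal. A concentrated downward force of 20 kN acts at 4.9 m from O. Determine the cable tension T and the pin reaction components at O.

ΣM about O: T·sin65°·4 − 20·4.9 = 0 → T = 98/(4·0.906308) = 27.0328 ≈ 27.03 kN.
ΣF_x = 0: O_x − T·cos65° = 0 → O_x = 27.0328 × 0.422618 = 11.42 kN.
ΣF_y = 0: O_y + T·sin65° − 20 = 0 → O_y = 20 − 27.0328 × 0.906308 = -4.500 kN.

T = 27.03 kN, O_x = 11.42 kN, O_y = -4.500 kN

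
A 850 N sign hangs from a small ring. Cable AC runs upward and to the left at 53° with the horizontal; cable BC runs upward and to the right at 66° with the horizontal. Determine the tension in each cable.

ΣF_x = 0: −T_AC·cos53° + T_BC·cos66° = 0 → T_BC = 1.47962·T_AC.
ΣF_y = 0: T_AC·sin53° + T_BC·sin66° = 850.
Substitute: T_AC·(0.798636 + 1.47962·0.913545) = 850 → T_AC = 395.287 ≈ 395.3 N.
Then T_BC = 1.47962 × 395.287 = 584.9 N.

T_AC = 395.3 N, T_BC = 584.9 N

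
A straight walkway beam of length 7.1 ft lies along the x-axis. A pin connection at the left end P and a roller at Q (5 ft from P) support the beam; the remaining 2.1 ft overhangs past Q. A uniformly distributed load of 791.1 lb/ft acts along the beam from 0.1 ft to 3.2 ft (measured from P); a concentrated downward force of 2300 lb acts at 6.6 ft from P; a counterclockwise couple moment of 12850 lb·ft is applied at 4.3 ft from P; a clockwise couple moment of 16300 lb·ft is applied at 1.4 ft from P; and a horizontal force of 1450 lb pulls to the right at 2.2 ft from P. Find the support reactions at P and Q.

P_x = -1450 lb, P_y = 217.1 lb, Q_y = 4535 lb

Resultant of the distributed load: 791.1 × 3.1 = 2452.41 lb at 1.65 ft from P.
Moments about P: Q_y·5 − (791.1·3.1)·1.65 − 2300·6.6 + 12850 − 16300 = 0 → Q_y = 22676.4765/5 = 4535.3 ≈ 4535 lb.
ΣF_y = 0: P_y + 4535.3 − 791.1·3.1 − 2300 = 0 → P_y = 217.1 lb.
ΣF_x = 0: P_x + 1450 = 0 → P_x = -1450 lb.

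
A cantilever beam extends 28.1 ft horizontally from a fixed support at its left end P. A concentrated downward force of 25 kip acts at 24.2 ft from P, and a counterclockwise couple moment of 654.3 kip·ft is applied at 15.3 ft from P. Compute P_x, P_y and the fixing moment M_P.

ΣF_x = 0: P_x = 0.
ΣF_y = 0: P_y − 25 = 0 → P_y = 25.00 kip.
ΣM about P: M_P − 25·24.2 + 654.3 = 0 → M_P = -49.30 kip·ft.

P_x = 0, P_y = 25.00 kip, M_P = -49.30 kip·ft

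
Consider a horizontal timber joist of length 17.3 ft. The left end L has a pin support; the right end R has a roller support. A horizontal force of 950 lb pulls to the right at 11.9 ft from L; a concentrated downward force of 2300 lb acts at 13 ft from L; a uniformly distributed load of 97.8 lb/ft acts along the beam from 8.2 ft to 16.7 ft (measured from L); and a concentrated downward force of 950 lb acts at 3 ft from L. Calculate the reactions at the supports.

L_x = -950.0 lb, L_y = 1590 lb, R_y = 2491 lb

Resultant of the distributed load: 97.8 × 8.5 = 831.3 lb at 12.45 ft from L.
Taking moments about L: R_y·17.3 − 2300·13 − (97.8·8.5)·12.45 − 950·3 = 0 → R_y = 43099.685/17.3 = 2491.31 ≈ 2491 lb.
ΣF_y = 0: L_y + 2491.31 − 2300 − 97.8·8.5 − 950 = 0 → L_y = 1590 lb.
ΣF_x = 0: L_x + 950 = 0 → L_x = -950.0 lb.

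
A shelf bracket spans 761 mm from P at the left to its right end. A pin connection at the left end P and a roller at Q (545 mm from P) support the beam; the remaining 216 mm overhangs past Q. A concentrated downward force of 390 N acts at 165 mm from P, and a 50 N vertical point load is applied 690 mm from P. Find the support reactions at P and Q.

P_x = 0, P_y = 258.6 N, Q_y = 181.4 N

Taking moments about P: Q_y·545 − 390·165 − 50·690 = 0 → Q_y = 98850/545 = 181.376 ≈ 181.4 N.
ΣF_y = 0: P_y + 181.376 − 390 − 50 = 0 → P_y = 258.6 N.
ΣF_x = 0: no horizontal applied forces, so P_x = 0.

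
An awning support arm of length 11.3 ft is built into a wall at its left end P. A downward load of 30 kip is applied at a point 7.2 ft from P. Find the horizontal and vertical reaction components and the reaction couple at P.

ΣF_x = 0: P_x = 0.
ΣF_y = 0: P_y − 30 = 0 → P_y = 30.00 kip.
ΣM about P: M_P − 30·7.2 = 0 → M_P = 216.0 kip·ft.

P_x = 0, P_y = 30.00 kip, M_P = 216.0 kip·ft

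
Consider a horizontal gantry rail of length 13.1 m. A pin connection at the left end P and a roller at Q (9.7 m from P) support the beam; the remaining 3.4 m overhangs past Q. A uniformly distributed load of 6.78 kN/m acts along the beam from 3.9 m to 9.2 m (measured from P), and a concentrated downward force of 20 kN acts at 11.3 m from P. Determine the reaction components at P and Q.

P_x = 0, P_y = 8.370 kN, Q_y = 47.56 kN

Resultant of the distributed load: 6.78 × 5.3 = 35.934 kN at 6.55 m from P.
Taking moments about P: Q_y·9.7 − (6.78·5.3)·6.55 − 20·11.3 = 0 → Q_y = 461.3677/9.7 = 47.5637 ≈ 47.56 kN.
ΣF_y = 0: P_y + 47.5637 − 6.78·5.3 − 20 = 0 → P_y = 8.370 kN.
ΣF_x = 0: no horizontal applied forces, so P_x = 0.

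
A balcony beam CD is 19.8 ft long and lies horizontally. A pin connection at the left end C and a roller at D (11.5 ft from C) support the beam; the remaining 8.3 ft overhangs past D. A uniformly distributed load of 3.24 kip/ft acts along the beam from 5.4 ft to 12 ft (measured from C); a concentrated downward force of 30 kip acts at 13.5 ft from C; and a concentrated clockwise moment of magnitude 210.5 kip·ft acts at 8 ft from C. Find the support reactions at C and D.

C_x = 0, C_y = -18.32 kip, D_y = 69.70 kip

Resultant of the distributed load: 3.24 × 6.6 = 21.384 kip at 8.7 ft from C.
Taking moments about C: D_y·11.5 − (3.24·6.6)·8.7 − 30·13.5 − 210.5 = 0 → D_y = 801.5408/11.5 = 69.6992 ≈ 69.70 kip.
ΣF_y = 0: C_y + 69.6992 − 3.24·6.6 − 30 = 0 → C_y = -18.32 kip.
ΣF_x = 0: no horizontal applied forces, so C_x = 0.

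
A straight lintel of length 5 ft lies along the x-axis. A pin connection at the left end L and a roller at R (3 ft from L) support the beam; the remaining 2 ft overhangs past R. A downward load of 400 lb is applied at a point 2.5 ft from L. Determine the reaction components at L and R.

Moments about L: R_y·3 − 400·2.5 = 0 → R_y = 1000/3 = 333.333 ≈ 333.3 lb.
ΣF_y = 0: L_y + 333.333 − 400 = 0 → L_y = 66.67 lb.
ΣF_x = 0: no horizontal applied forces, so L_x = 0.

L_x = 0, L_y = 66.67 lb, R_y = 333.3 lb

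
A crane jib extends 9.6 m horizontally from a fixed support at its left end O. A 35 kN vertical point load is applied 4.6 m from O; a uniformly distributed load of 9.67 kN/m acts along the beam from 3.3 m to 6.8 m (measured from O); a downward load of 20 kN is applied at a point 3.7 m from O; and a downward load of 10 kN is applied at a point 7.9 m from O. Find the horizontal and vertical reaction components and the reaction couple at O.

O_x = 0, O_y = 98.84 kN, M_O = 484.9 kN·m

Resultant of the distributed load: 9.67 × 3.5 = 33.845 kN at 5.05 m from O.
ΣF_x = 0: O_x = 0.
ΣF_y = 0: O_y − 35 − 9.67·3.5 − 20 − 10 = 0 → O_y = 98.84 kN.
ΣM about O: M_O − 35·4.6 − (9.67·3.5)·5.05 − 20·3.7 − 10·7.9 = 0 → M_O = 484.9 kN·m.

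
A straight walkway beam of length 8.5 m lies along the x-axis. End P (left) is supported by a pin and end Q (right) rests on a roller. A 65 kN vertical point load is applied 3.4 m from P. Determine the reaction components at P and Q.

Moments about P: Q_y·8.5 − 65·3.4 = 0 → Q_y = 221/8.5 = 26.00 kN.
ΣF_y = 0: P_y + 26 − 65 = 0 → P_y = 39.00 kN.
ΣF_x = 0: no horizontal applied forces, so P_x = 0.

P_x = 0, P_y = 39.00 kN, Q_y = 26.00 kN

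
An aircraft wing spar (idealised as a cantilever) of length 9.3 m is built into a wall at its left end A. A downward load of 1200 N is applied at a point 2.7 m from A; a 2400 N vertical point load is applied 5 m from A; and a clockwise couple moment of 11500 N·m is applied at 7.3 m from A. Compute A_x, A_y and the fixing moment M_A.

A_x = 0, A_y = 3600 N, M_A = 26740 N·m

ΣF_x = 0: A_x = 0.
ΣF_y = 0: A_y − 1200 − 2400 = 0 → A_y = 3600 N.
ΣM about A: M_A − 1200·2.7 − 2400·5 − 11500 = 0 → M_A = 26740 N·m.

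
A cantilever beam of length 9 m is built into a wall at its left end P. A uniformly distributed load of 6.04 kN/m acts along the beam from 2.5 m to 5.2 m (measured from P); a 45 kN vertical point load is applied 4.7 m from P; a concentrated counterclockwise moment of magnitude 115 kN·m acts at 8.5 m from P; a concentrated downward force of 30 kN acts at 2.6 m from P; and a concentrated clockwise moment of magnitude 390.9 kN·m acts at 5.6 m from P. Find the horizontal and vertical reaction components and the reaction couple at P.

P_x = 0, P_y = 91.31 kN, M_P = 628.2 kN·m

Resultant of the distributed load: 6.04 × 2.7 = 16.308 kN at 3.85 m from P.
ΣF_x = 0: P_x = 0.
ΣF_y = 0: P_y − 6.04·2.7 − 45 − 30 = 0 → P_y = 91.31 kN.
ΣM about P: M_P − (6.04·2.7)·3.85 − 45·4.7 + 115 − 30·2.6 − 390.9 = 0 → M_P = 628.2 kN·m.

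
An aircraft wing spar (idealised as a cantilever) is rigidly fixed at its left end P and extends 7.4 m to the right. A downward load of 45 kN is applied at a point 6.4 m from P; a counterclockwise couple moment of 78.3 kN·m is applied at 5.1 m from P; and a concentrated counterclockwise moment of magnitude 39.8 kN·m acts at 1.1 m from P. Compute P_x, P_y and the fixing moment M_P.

ΣF_x = 0: P_x = 0.
ΣF_y = 0: P_y − 45 = 0 → P_y = 45.00 kN.
ΣM about P: M_P − 45·6.4 + 78.3 + 39.8 = 0 → M_P = 169.9 kN·m.

P_x = 0, P_y = 45.00 kN, M_P = 169.9 kN·m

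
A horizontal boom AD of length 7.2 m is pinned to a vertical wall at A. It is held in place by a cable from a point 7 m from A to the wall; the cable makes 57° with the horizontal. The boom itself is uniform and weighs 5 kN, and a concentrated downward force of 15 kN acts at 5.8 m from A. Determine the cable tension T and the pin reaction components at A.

ΣM about A: T·sin57°·7 − 5·3.6 − 15·5.8 = 0 → T = 105/(7·0.838671) = 17.8854 ≈ 17.89 kN.
ΣF_x = 0: A_x − T·cos57° = 0 → A_x = 17.8854 × 0.544639 = 9.741 kN.
ΣF_y = 0: A_y + T·sin57° − 5 − 15 = 0 → A_y = 20 − 17.8854 × 0.838671 = 5.000 kN.

T = 17.89 kN, A_x = 9.741 kN, A_y = 5.000 kN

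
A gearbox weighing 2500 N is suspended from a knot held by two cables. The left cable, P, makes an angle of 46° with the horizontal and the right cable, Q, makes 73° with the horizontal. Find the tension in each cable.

ΣF_x = 0: −T_P·cos46° + T_Q·cos73° = 0 → T_Q = 2.37594·T_P.
ΣF_y = 0: T_P·sin46° + T_Q·sin73° = 2500.
Substitute: T_P·(0.71934 + 2.37594·0.956305) = 2500 → T_P = 835.711 ≈ 835.7 N.
Then T_Q = 2.37594 × 835.711 = 1986 N.

T_P = 835.7 N, T_Q = 1986 N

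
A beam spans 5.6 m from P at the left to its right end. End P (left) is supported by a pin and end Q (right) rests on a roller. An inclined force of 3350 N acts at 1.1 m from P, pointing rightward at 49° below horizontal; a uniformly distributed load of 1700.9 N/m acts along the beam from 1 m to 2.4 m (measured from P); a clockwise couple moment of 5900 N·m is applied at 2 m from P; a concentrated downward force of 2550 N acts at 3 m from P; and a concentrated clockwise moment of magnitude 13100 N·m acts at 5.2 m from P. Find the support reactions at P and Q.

Resultant of the distributed load: 1700.9 × 1.4 = 2381.26 N at 1.7 m from P.
Taking moments about P: Q_y·5.6 − 3350·sin49°·1.1 − (1700.9·1.4)·1.7 − 5900 − 2550·3 − 13100 = 0 → Q_y = 33479.2/5.6 = 5978.43 ≈ 5978 N.
ΣF_y = 0: P_y + 5978.43 − 3350·sin49° − 1700.9·1.4 − 2550 = 0 → P_y = 1481 N.
ΣF_x = 0: P_x + 3350·cos49° = 0 → P_x = -2198 N.

P_x = -2198 N, P_y = 1481 N, Q_y = 5978 N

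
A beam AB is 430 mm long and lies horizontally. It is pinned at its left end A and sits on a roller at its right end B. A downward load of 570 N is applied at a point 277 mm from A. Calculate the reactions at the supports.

A_x = 0, A_y = 202.8 N, B_y = 367.2 N

Moments about A: B_y·430 − 570·277 = 0 → B_y = 157890/430 = 367.186 ≈ 367.2 N.
ΣF_y = 0: A_y + 367.186 − 570 = 0 → A_y = 202.8 N.
ΣF_x = 0: no horizontal applied forces, so A_x = 0.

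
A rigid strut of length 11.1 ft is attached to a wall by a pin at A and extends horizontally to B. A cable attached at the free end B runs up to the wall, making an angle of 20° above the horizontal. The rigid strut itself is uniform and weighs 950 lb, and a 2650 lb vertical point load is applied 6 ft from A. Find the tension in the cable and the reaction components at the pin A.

T = 5577 lb, A_x = 5241 lb, A_y = 1693 lb

ΣM about A: T·sin20°·11.1 − 950·5.55 − 2650·6 = 0 → T = 21172.5/(11.1·0.34202) = 5576.96 ≈ 5577 lb.
ΣF_x = 0: A_x − T·cos20° = 0 → A_x = 5576.96 × 0.939693 = 5241 lb.
ΣF_y = 0: A_y + T·sin20° − 950 − 2650 = 0 → A_y = 3600 − 5576.96 × 0.34202 = 1693 lb.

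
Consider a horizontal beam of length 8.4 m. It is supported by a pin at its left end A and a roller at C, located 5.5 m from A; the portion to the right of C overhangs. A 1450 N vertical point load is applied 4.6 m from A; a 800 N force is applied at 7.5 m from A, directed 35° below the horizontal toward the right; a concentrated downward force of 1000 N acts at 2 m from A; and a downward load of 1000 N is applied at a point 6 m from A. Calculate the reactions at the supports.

Moments about A: C_y·5.5 − 1450·4.6 − 800·sin35°·7.5 − 1000·2 − 1000·6 = 0 → C_y = 18111.5/5.5 = 3293 N.
ΣF_y = 0: A_y + 3293 − 1450 − 800·sin35° − 1000 − 1000 = 0 → A_y = 615.9 N.
ΣF_x = 0: A_x + 800·cos35° = 0 → A_x = -655.3 N.

A_x = -655.3 N, A_y = 615.9 N, C_y = 3293 N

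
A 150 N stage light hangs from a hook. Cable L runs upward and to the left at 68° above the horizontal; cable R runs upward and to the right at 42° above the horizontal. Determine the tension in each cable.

ΣF_x = 0: −T_L·cos68° + T_R·cos42° = 0 → T_R = 0.504083·T_L.
ΣF_y = 0: T_L·sin68° + T_R·sin42° = 150.
Substitute: T_L·(0.927184 + 0.504083·0.669131) = 150 → T_L = 118.626 ≈ 118.6 N.
Then T_R = 0.504083 × 118.626 = 59.80 N.

T_L = 118.6 N, T_R = 59.80 N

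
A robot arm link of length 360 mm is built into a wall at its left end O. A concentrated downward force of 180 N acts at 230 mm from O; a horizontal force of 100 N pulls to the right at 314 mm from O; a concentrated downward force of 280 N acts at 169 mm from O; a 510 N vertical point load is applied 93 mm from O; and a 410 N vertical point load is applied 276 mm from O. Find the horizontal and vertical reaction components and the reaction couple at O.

O_x = -100.0 N, O_y = 1380 N, M_O = 249300 N·mm

ΣF_x = 0: O_x + 100 = 0 → O_x = -100.0 N.
ΣF_y = 0: O_y − 180 − 280 − 510 − 410 = 0 → O_y = 1380 N.
ΣM about O: M_O − 180·230 − 280·169 − 510·93 − 410·276 = 0 → M_O = 249300 N·mm.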